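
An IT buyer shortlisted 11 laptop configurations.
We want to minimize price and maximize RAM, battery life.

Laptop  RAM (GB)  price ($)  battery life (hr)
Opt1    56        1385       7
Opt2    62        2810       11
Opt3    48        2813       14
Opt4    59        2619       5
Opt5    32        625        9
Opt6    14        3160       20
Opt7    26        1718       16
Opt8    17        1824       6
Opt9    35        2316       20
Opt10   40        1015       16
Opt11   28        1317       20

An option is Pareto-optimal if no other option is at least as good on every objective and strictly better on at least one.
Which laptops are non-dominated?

Opt1: not dominated.
Opt2: not dominated (best RAM).
Opt3: not dominated.
Opt4: not dominated.
Opt5: not dominated (best price).
Opt6: dominated by Opt9 (RAM 35≥14, price 2316≤3160, battery life 20≥20).
Opt7: dominated by Opt10 (RAM 40≥26, price 1015≤1718, battery life 16≥16).
Opt8: dominated by Opt1 (RAM 56≥17, price 1385≤1824, battery life 7≥6).
Opt9: not dominated.
Opt10: not dominated.
Opt11: not dominated.

Opt1, Opt2, Opt3, Opt4, Opt5, Opt9, Opt10, Opt11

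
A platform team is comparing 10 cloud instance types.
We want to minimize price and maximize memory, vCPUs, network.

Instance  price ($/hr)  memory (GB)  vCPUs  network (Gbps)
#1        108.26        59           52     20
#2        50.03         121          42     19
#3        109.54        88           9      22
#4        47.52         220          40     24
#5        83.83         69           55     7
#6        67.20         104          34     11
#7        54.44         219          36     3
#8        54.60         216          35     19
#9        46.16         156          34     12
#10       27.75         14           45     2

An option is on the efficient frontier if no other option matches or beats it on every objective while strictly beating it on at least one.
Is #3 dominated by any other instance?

Yes

#4 vs #3: price 47.52≤109.54, memory 220≥88, vCPUs 40≥9, network 24≥22 — #4 is at least as good on every objective and strictly better on at least one, so #4 dominates #3.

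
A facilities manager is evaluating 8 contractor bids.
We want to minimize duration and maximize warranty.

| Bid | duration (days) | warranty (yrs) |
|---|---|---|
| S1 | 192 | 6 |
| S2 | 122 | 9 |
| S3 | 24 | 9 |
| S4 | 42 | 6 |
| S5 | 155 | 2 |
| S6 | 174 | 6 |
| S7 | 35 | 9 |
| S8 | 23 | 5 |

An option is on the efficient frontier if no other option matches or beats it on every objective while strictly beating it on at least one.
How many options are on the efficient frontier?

S1: dominated by S2 (duration 122≤192, warranty 9≥6).
S2: dominated by S3 (duration 24≤122, warranty 9≥9).
S3: not dominated.
S4: dominated by S3 (duration 24≤42, warranty 9≥6).
S5: dominated by S2 (duration 122≤155, warranty 9≥2).
S6: dominated by S2 (duration 122≤174, warranty 9≥6).
S7: dominated by S3 (duration 24≤35, warranty 9≥9).
S8: not dominated (best duration).
Pareto-optimal: S3, S8 → 2.

2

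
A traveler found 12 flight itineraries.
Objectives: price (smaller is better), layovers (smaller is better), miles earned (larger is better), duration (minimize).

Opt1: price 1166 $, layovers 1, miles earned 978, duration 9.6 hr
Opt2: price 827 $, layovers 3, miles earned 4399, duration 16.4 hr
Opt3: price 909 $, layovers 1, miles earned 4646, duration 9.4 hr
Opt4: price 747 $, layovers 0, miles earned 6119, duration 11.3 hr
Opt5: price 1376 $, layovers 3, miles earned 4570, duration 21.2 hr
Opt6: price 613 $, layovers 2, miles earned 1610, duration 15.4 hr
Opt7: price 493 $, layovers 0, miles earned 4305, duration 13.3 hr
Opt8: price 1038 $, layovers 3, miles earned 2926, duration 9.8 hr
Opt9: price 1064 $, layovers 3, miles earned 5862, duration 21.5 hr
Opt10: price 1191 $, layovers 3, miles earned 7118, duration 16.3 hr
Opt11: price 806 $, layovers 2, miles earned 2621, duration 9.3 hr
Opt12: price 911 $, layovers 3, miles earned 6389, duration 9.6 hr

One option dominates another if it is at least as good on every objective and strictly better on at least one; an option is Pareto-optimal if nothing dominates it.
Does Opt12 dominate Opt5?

Yes

Opt12 vs Opt5: price 911≤1376, layovers 3≤3, miles earned 6389≥4570, duration 9.6≤21.2 — Opt12 is at least as good on every objective with at least one strict improvement.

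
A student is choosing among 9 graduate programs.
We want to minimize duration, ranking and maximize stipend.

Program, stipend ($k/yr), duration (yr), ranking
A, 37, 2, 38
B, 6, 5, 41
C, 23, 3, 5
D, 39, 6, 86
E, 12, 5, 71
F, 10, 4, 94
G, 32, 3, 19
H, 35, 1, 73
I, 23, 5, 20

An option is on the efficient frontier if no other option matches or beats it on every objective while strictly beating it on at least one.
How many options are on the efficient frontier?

A: not dominated.
B: dominated by A (stipend 37≥6, duration 2≤5, ranking 38≤41).
C: not dominated (best ranking).
D: not dominated (best stipend).
E: dominated by A (stipend 37≥12, duration 2≤5, ranking 38≤71).
F: dominated by A (stipend 37≥10, duration 2≤4, ranking 38≤94).
G: not dominated.
H: not dominated (best duration).
I: dominated by C (stipend 23≥23, duration 3≤5, ranking 5≤20).
Pareto-optimal: A, C, D, G, H → 5.

5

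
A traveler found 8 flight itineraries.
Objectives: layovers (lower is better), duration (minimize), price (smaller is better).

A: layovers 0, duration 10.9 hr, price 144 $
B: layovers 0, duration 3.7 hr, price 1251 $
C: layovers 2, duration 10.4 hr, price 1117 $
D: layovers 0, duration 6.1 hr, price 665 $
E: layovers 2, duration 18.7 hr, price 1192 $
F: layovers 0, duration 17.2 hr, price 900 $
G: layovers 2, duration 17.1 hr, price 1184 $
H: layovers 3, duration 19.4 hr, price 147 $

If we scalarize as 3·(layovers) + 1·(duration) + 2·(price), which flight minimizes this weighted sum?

A: 3·0 + 1·10.9 + 2·144 = 298.9
B: 3·0 + 1·3.7 + 2·1251 = 2505.7
C: 3·2 + 1·10.4 + 2·1117 = 2250.4
D: 3·0 + 1·6.1 + 2·665 = 1336.1
E: 3·2 + 1·18.7 + 2·1192 = 2408.7
F: 3·0 + 1·17.2 + 2·900 = 1817.2
G: 3·2 + 1·17.1 + 2·1184 = 2391.1
H: 3·3 + 1·19.4 + 2·147 = 322.4
Lowest: A at 298.9.

A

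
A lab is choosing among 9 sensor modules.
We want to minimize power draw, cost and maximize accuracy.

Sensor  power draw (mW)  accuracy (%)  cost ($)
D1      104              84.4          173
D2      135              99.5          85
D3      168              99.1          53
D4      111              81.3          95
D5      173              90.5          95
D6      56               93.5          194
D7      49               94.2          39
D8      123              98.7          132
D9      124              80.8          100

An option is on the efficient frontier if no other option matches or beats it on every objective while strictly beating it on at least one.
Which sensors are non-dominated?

D2, D3, D7, D8

D1: dominated by D7 (power draw 49≤104, accuracy 94.2≥84.4, cost 39≤173).
D2: not dominated (best accuracy).
D3: not dominated.
D4: dominated by D7 (power draw 49≤111, accuracy 94.2≥81.3, cost 39≤95).
D5: dominated by D2 (power draw 135≤173, accuracy 99.5≥90.5, cost 85≤95).
D6: dominated by D7 (power draw 49≤56, accuracy 94.2≥93.5, cost 39≤194).
D7: not dominated (best power draw).
D8: not dominated.
D9: dominated by D4 (power draw 111≤124, accuracy 81.3≥80.8, cost 95≤100).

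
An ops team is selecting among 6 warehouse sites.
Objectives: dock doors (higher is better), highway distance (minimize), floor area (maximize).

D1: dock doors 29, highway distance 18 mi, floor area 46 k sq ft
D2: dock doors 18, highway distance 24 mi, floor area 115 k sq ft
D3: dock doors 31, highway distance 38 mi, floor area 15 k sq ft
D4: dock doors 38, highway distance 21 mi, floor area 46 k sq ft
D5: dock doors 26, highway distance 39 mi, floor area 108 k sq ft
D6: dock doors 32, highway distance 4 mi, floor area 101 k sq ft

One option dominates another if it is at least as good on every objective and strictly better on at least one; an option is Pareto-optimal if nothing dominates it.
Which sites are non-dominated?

D2, D4, D5, D6

D1: dominated by D6 (dock doors 32≥29, highway distance 4≤18, floor area 101≥46).
D2: not dominated (best floor area).
D3: dominated by D4 (dock doors 38≥31, highway distance 21≤38, floor area 46≥15).
D4: not dominated (best dock doors).
D5: not dominated.
D6: not dominated (best highway distance).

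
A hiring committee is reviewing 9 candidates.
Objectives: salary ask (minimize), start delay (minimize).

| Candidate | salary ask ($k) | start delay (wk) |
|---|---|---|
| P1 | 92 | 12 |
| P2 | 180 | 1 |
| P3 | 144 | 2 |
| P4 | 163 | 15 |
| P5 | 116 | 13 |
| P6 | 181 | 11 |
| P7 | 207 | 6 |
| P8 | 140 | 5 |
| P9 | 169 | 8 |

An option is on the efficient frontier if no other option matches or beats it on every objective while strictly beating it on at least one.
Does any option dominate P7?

Yes

P2 vs P7: salary ask 180≤207, start delay 1≤6 — P2 is at least as good on every objective and strictly better on at least one, so P2 dominates P7.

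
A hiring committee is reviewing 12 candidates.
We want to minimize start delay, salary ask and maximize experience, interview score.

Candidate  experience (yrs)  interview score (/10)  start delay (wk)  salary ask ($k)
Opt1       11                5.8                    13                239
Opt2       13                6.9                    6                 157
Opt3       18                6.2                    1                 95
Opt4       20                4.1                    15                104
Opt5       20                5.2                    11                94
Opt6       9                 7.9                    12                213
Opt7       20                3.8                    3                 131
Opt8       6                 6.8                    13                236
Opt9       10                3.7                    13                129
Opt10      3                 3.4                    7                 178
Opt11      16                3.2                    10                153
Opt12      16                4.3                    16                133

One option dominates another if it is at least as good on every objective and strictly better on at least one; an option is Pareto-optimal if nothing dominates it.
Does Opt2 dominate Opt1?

Opt2 vs Opt1: experience 13≥11, interview score 6.9≥5.8, start delay 6≤13, salary ask 157≤239 — Opt2 is at least as good on every objective with at least one strict improvement.

Yes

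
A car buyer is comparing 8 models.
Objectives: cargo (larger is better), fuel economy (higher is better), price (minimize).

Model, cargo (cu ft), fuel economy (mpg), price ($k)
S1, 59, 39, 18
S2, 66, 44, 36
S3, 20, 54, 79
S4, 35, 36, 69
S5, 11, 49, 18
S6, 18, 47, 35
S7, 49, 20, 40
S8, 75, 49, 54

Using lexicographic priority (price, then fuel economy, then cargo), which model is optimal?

First minimize price: best is 18, kept {S1, S5}.
Then maximize fuel economy: best is 49, kept {S5}.

S5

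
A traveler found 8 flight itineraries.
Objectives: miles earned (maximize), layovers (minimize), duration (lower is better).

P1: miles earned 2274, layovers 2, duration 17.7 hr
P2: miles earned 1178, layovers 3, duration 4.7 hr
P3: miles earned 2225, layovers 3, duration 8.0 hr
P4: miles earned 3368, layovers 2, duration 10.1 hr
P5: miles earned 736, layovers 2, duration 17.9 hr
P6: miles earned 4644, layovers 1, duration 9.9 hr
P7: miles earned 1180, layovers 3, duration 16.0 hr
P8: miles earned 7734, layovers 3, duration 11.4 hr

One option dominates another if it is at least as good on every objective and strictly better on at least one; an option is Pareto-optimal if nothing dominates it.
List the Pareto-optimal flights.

P1: dominated by P4 (miles earned 3368≥2274, layovers 2≤2, duration 10.1≤17.7).
P2: not dominated (best duration).
P3: not dominated.
P4: dominated by P6 (miles earned 4644≥3368, layovers 1≤2, duration 9.9≤10.1).
P5: dominated by P1 (miles earned 2274≥736, layovers 2≤2, duration 17.7≤17.9).
P6: not dominated (best layovers).
P7: dominated by P3 (miles earned 2225≥1180, layovers 3≤3, duration 8.0≤16.0).
P8: not dominated (best miles earned).

P2, P3, P6, P8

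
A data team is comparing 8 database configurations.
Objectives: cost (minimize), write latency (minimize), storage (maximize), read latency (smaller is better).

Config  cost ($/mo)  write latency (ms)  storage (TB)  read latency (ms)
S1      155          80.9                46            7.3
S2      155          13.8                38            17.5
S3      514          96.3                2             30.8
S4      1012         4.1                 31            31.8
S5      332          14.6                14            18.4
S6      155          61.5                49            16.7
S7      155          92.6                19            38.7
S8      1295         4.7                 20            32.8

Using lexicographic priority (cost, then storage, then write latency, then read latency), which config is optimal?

S6

First minimize cost: best is 155, kept {S1, S2, S6, S7}.
Then maximize storage: best is 49, kept {S6}.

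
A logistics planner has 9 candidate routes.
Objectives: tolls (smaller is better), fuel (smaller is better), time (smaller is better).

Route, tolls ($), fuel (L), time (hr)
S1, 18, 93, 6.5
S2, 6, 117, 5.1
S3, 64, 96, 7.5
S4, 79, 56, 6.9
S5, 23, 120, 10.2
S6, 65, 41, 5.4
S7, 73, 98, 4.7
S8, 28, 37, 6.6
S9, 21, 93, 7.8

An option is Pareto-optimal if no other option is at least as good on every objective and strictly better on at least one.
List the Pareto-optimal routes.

S1, S2, S6, S7, S8

S1: not dominated.
S2: not dominated (best tolls).
S3: dominated by S1 (tolls 18≤64, fuel 93≤96, time 6.5≤7.5).
S4: dominated by S6 (tolls 65≤79, fuel 41≤56, time 5.4≤6.9).
S5: dominated by S1 (tolls 18≤23, fuel 93≤120, time 6.5≤10.2).
S6: not dominated.
S7: not dominated (best time).
S8: not dominated (best fuel).
S9: dominated by S1 (tolls 18≤21, fuel 93≤93, time 6.5≤7.8).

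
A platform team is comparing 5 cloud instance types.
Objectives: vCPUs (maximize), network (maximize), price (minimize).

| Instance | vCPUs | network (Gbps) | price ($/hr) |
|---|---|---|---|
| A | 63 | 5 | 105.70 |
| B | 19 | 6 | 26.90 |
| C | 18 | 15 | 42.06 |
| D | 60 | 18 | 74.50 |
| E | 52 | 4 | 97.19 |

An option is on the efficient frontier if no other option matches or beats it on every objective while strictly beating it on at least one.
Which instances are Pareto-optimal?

A, B, C, D

A: not dominated (best vCPUs).
B: not dominated (best price).
C: not dominated.
D: not dominated (best network).
E: dominated by D (vCPUs 60≥52, network 18≥4, price 74.50≤97.19).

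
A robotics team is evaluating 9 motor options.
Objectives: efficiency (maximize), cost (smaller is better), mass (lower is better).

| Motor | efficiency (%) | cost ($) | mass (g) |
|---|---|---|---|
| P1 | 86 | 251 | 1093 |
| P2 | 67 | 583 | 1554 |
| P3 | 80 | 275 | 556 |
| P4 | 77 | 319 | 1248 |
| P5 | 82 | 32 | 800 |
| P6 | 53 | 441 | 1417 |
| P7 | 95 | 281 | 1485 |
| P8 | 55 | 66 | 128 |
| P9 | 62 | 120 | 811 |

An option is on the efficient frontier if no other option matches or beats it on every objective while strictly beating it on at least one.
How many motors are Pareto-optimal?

P1: not dominated.
P2: dominated by P1 (efficiency 86≥67, cost 251≤583, mass 1093≤1554).
P3: not dominated.
P4: dominated by P1 (efficiency 86≥77, cost 251≤319, mass 1093≤1248).
P5: not dominated (best cost).
P6: dominated by P1 (efficiency 86≥53, cost 251≤441, mass 1093≤1417).
P7: not dominated (best efficiency).
P8: not dominated (best mass).
P9: dominated by P5 (efficiency 82≥62, cost 32≤120, mass 800≤811).
Pareto-optimal: P1, P3, P5, P7, P8 → 5.

5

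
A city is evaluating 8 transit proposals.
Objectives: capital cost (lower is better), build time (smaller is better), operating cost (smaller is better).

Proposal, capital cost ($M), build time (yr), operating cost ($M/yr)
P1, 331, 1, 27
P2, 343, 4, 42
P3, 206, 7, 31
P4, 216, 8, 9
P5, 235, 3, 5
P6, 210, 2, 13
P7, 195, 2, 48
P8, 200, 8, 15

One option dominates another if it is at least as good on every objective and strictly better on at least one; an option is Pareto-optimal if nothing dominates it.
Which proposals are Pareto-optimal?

P1: not dominated (best build time).
P2: dominated by P1 (capital cost 331≤343, build time 1≤4, operating cost 27≤42).
P3: not dominated.
P4: not dominated.
P5: not dominated (best operating cost).
P6: not dominated.
P7: not dominated (best capital cost).
P8: not dominated.

P1, P3, P4, P5, P6, P7, P8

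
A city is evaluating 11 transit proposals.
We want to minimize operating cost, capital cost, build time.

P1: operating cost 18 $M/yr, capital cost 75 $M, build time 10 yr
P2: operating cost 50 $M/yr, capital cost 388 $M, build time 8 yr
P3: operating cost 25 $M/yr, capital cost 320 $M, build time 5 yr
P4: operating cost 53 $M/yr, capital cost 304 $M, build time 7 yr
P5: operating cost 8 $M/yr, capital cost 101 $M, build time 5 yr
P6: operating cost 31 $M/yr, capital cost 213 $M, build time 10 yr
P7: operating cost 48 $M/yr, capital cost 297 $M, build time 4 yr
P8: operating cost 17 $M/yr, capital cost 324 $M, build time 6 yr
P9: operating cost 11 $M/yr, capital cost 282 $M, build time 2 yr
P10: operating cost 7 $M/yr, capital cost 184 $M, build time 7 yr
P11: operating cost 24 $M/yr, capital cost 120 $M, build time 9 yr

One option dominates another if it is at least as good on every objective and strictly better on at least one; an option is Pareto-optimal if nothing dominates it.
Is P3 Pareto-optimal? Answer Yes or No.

P5 vs P3: operating cost 8≤25, capital cost 101≤320, build time 5≤5 — P5 is at least as good on every objective and strictly better on at least one, so P5 dominates P3.

No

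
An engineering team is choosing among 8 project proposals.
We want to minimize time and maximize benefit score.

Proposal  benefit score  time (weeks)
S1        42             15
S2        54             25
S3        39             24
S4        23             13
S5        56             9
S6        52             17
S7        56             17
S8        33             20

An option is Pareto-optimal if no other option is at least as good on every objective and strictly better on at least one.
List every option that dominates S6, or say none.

S5, S7

S5: benefit score 56≥52, time 9≤17 — dominates S6.
S7: benefit score 56≥52, time 17≤17 — dominates S6.
Others (S1, S2, S3, S4, S8) are each worse than S6 on at least one objective.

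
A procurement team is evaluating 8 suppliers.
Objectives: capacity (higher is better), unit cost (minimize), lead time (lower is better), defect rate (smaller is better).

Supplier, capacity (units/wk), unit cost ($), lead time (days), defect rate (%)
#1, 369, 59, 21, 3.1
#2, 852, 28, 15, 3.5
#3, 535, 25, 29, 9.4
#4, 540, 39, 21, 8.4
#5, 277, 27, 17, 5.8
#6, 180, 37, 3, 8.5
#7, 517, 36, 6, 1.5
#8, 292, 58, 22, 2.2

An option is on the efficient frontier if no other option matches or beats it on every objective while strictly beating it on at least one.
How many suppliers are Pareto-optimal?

5

#1: dominated by #7 (capacity 517≥369, unit cost 36≤59, lead time 6≤21, defect rate 1.5≤3.1).
#2: not dominated (best capacity).
#3: not dominated (best unit cost).
#4: dominated by #2 (capacity 852≥540, unit cost 28≤39, lead time 15≤21, defect rate 3.5≤8.4).
#5: not dominated.
#6: not dominated (best lead time).
#7: not dominated (best defect rate).
#8: dominated by #7 (capacity 517≥292, unit cost 36≤58, lead time 6≤22, defect rate 1.5≤2.2).
Pareto-optimal: #2, #3, #5, #6, #7 → 5.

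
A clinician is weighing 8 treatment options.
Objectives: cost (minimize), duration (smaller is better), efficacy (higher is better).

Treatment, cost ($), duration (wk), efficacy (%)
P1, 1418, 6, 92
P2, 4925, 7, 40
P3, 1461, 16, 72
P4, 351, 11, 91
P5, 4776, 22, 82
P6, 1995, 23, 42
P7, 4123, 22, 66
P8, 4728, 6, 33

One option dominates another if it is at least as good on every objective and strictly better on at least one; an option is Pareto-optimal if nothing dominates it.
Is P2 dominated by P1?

Yes

P1 vs P2: cost 1418≤4925, duration 6≤7, efficacy 92≥40 — P1 is at least as good on every objective with at least one strict improvement.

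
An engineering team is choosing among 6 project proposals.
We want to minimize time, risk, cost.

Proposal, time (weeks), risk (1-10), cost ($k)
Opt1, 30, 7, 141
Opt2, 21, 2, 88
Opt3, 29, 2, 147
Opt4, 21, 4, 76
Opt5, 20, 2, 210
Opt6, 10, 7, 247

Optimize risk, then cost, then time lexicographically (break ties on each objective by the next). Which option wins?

First minimize risk: best is 2, kept {Opt2, Opt3, Opt5}.
Then minimize cost: best is 88, kept {Opt2}.

Opt2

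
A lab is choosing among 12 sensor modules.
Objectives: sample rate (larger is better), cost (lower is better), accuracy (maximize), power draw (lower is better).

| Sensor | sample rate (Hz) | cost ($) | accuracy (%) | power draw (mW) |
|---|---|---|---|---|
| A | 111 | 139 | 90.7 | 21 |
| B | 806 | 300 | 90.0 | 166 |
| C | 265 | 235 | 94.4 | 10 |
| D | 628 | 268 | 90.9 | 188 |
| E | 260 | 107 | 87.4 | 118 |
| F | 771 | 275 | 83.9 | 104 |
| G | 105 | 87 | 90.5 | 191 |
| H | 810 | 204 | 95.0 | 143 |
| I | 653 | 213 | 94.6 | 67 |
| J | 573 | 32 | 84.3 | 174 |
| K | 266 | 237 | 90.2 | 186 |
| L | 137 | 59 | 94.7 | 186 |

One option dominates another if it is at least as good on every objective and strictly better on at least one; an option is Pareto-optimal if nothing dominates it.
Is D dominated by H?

Yes

H vs D: sample rate 810≥628, cost 204≤268, accuracy 95.0≥90.9, power draw 143≤188 — H is at least as good on every objective with at least one strict improvement.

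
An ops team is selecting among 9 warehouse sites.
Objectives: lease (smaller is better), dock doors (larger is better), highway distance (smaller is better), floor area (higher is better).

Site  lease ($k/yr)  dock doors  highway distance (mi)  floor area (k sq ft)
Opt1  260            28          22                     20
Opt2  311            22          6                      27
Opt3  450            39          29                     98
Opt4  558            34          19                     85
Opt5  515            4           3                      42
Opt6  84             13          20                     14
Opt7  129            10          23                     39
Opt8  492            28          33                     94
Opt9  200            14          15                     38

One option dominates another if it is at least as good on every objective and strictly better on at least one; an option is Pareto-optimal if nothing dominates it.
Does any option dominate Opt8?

Opt3 vs Opt8: lease 450≤492, dock doors 39≥28, highway distance 29≤33, floor area 98≥94 — Opt3 is at least as good on every objective and strictly better on at least one, so Opt3 dominates Opt8.

Yes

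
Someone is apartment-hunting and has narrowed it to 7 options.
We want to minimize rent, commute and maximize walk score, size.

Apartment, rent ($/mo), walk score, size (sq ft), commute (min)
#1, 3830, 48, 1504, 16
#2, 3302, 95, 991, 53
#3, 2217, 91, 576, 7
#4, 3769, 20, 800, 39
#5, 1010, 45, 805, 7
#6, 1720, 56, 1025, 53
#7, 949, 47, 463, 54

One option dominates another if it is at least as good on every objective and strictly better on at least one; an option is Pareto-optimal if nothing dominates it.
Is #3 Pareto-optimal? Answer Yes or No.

#1: worse on rent (3830 vs 2217).
#2: worse on rent (3302 vs 2217).
#4: worse on rent (3769 vs 2217).
#5: worse on walk score (45 vs 91).
#6: worse on walk score (56 vs 91).
#7: worse on walk score (47 vs 91).
No option is at least as good as #3 on every objective and strictly better on one.

Yes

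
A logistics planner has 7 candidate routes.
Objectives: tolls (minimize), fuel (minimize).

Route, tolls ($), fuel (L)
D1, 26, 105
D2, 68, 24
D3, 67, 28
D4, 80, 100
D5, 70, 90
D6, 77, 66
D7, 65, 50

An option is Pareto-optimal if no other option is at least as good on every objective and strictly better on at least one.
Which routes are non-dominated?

D1, D2, D3, D7

D1: not dominated (best tolls).
D2: not dominated (best fuel).
D3: not dominated.
D4: dominated by D2 (tolls 68≤80, fuel 24≤100).
D5: dominated by D2 (tolls 68≤70, fuel 24≤90).
D6: dominated by D2 (tolls 68≤77, fuel 24≤66).
D7: not dominated.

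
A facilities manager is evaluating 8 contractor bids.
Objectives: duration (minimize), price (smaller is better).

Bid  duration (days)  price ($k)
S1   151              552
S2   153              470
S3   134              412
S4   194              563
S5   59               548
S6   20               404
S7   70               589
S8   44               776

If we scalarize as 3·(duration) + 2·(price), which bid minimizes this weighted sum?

S6

S1: 3·151 + 2·552 = 1557
S2: 3·153 + 2·470 = 1399
S3: 3·134 + 2·412 = 1226
S4: 3·194 + 2·563 = 1708
S5: 3·59 + 2·548 = 1273
S6: 3·20 + 2·404 = 868
S7: 3·70 + 2·589 = 1388
S8: 3·44 + 2·776 = 1684
Lowest: S6 at 868.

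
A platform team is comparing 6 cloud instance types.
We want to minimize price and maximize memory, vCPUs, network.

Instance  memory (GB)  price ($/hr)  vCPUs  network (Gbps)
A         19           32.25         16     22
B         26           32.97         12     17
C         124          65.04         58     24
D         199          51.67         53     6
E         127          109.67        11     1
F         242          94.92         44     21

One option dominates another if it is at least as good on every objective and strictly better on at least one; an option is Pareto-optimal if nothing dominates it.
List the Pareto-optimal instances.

A, B, C, D, F

A: not dominated (best price).
B: not dominated.
C: not dominated (best vCPUs).
D: not dominated.
E: dominated by D (memory 199≥127, price 51.67≤109.67, vCPUs 53≥11, network 6≥1).
F: not dominated (best memory).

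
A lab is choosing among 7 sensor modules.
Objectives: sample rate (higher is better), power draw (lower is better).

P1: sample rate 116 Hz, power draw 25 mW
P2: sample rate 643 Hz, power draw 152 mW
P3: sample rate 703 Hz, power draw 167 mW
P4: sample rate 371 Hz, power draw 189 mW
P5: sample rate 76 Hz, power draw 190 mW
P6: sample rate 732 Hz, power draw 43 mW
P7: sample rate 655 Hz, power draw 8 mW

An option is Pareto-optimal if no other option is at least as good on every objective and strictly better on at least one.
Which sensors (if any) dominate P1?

P7

P7: sample rate 655≥116, power draw 8≤25 — dominates P1.
Others (P2, P3, P4, P5, P6) are each worse than P1 on at least one objective.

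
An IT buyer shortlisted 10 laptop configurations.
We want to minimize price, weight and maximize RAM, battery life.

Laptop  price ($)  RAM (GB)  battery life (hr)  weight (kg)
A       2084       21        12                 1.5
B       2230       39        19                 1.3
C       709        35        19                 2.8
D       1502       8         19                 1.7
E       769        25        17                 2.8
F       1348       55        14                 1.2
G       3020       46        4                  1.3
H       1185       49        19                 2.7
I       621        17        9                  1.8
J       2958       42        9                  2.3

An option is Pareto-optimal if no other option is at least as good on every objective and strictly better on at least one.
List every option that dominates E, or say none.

C: price 709≤769, RAM 35≥25, battery life 19≥17, weight 2.8≤2.8 — dominates E.
Others (A, B, D, F, G, H, I, J) are each worse than E on at least one objective.

C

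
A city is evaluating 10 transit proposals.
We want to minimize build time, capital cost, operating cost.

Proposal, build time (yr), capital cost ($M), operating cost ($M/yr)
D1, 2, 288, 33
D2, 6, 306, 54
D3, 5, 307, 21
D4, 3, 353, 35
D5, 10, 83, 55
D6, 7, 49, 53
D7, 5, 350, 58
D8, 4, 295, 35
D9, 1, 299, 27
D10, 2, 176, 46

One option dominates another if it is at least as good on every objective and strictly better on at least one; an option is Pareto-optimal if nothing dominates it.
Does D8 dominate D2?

D8 vs D2: build time 4≤6, capital cost 295≤306, operating cost 35≤54 — D8 is at least as good on every objective with at least one strict improvement.

Yes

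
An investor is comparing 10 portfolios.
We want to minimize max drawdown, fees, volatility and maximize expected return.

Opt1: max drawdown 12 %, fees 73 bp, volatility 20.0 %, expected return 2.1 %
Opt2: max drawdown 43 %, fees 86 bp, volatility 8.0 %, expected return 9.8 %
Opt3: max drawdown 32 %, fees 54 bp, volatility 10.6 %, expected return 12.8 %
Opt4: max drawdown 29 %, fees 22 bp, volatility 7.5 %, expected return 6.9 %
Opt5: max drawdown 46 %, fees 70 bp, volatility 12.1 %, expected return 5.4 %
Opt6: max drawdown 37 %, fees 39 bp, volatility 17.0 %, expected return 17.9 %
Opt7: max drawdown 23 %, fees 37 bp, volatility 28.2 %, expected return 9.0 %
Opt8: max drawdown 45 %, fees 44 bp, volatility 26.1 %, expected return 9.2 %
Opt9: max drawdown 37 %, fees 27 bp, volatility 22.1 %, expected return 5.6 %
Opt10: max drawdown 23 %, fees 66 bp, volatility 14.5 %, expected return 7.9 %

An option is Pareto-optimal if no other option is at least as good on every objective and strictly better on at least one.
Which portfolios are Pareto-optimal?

Opt1, Opt2, Opt3, Opt4, Opt6, Opt7, Opt10

Opt1: not dominated (best max drawdown).
Opt2: not dominated.
Opt3: not dominated.
Opt4: not dominated (best fees).
Opt5: dominated by Opt3 (max drawdown 32≤46, fees 54≤70, volatility 10.6≤12.1, expected return 12.8≥5.4).
Opt6: not dominated (best expected return).
Opt7: not dominated.
Opt8: dominated by Opt6 (max drawdown 37≤45, fees 39≤44, volatility 17.0≤26.1, expected return 17.9≥9.2).
Opt9: dominated by Opt4 (max drawdown 29≤37, fees 22≤27, volatility 7.5≤22.1, expected return 6.9≥5.6).
Opt10: not dominated.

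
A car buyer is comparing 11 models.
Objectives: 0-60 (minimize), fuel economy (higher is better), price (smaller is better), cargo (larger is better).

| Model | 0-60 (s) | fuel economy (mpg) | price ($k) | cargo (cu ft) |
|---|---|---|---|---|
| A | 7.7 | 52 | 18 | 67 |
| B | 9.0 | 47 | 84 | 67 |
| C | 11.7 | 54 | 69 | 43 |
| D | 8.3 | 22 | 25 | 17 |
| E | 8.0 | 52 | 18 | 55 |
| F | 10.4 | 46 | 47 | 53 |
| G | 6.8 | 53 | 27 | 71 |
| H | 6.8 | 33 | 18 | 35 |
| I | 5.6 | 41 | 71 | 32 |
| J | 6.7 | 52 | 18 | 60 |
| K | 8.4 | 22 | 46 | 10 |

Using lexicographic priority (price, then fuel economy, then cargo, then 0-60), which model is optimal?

First minimize price: best is 18, kept {A, E, H, J}.
Then maximize fuel economy: best is 52, kept {A, E, J}.
Then maximize cargo: best is 67, kept {A}.

A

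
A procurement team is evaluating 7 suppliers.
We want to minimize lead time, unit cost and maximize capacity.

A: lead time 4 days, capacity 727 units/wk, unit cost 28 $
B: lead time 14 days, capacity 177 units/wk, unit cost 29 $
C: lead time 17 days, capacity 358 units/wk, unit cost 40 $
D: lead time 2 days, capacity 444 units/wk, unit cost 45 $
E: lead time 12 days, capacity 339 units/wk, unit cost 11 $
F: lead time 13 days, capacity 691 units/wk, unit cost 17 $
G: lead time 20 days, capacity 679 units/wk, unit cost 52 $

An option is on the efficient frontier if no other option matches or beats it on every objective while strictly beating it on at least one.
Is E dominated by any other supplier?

No

A: worse on unit cost (28 vs 11).
B: worse on lead time (14 vs 12).
C: worse on lead time (17 vs 12).
D: worse on unit cost (45 vs 11).
F: worse on lead time (13 vs 12).
G: worse on lead time (20 vs 12).
No option is at least as good as E on every objective and strictly better on one.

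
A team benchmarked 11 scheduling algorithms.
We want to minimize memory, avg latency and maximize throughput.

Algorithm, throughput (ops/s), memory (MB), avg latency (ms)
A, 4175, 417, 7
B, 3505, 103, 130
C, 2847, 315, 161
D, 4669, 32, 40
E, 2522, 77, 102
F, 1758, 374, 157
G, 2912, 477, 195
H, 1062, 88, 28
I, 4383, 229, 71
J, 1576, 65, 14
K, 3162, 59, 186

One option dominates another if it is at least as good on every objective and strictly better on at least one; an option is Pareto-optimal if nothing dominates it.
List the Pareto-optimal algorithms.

A, D, J

A: not dominated (best avg latency).
B: dominated by D (throughput 4669≥3505, memory 32≤103, avg latency 40≤130).
C: dominated by B (throughput 3505≥2847, memory 103≤315, avg latency 130≤161).
D: not dominated (best throughput).
E: dominated by D (throughput 4669≥2522, memory 32≤77, avg latency 40≤102).
F: dominated by B (throughput 3505≥1758, memory 103≤374, avg latency 130≤157).
G: dominated by A (throughput 4175≥2912, memory 417≤477, avg latency 7≤195).
H: dominated by J (throughput 1576≥1062, memory 65≤88, avg latency 14≤28).
I: dominated by D (throughput 4669≥4383, memory 32≤229, avg latency 40≤71).
J: not dominated.
K: dominated by D (throughput 4669≥3162, memory 32≤59, avg latency 40≤186).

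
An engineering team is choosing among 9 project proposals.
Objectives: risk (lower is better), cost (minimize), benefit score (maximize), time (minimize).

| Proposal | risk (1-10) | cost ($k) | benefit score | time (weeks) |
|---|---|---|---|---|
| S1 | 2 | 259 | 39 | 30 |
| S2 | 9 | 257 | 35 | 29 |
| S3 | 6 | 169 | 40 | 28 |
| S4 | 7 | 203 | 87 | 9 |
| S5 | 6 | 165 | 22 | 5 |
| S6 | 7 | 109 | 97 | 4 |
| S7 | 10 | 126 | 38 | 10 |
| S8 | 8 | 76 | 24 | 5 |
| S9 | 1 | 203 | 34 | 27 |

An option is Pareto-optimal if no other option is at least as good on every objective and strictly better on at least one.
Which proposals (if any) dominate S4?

S6: risk 7≤7, cost 109≤203, benefit score 97≥87, time 4≤9 — dominates S4.
Others (S1, S2, S3, S5, S7, S8, S9) are each worse than S4 on at least one objective.

S6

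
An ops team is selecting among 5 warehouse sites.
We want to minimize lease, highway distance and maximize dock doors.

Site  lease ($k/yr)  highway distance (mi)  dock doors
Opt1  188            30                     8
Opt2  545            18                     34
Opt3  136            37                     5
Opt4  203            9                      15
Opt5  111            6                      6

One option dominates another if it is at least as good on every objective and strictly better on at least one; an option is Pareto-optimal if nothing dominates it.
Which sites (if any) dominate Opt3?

Opt5: lease 111≤136, highway distance 6≤37, dock doors 6≥5 — dominates Opt3.
Others (Opt1, Opt2, Opt4) are each worse than Opt3 on at least one objective.

Opt5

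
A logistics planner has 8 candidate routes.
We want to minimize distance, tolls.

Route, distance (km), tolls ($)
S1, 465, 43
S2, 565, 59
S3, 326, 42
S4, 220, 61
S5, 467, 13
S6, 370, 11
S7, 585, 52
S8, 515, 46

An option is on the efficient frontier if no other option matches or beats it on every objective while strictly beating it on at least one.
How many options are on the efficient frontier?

S1: dominated by S3 (distance 326≤465, tolls 42≤43).
S2: dominated by S1 (distance 465≤565, tolls 43≤59).
S3: not dominated.
S4: not dominated (best distance).
S5: dominated by S6 (distance 370≤467, tolls 11≤13).
S6: not dominated (best tolls).
S7: dominated by S1 (distance 465≤585, tolls 43≤52).
S8: dominated by S1 (distance 465≤515, tolls 43≤46).
Pareto-optimal: S3, S4, S6 → 3.

3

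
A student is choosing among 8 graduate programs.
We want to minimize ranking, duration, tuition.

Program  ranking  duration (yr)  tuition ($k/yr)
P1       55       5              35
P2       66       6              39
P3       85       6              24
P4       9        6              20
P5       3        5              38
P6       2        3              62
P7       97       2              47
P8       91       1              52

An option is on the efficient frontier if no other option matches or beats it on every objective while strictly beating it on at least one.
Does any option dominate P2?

P1 vs P2: ranking 55≤66, duration 5≤6, tuition 35≤39 — P1 is at least as good on every objective and strictly better on at least one, so P1 dominates P2.

Yes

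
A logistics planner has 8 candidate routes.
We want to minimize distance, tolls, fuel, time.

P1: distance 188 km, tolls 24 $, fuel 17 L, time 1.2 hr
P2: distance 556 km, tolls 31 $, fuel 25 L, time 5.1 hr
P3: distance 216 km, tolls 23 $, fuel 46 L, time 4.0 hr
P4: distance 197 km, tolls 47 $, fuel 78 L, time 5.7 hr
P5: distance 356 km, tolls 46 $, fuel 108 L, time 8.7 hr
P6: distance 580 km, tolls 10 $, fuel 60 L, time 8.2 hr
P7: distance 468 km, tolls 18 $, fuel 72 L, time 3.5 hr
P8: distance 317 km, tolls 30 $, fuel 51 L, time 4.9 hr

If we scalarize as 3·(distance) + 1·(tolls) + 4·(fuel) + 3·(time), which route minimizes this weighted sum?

P1: 3·188 + 1·24 + 4·17 + 3·1.2 = 659.6
P2: 3·556 + 1·31 + 4·25 + 3·5.1 = 1814.3
P3: 3·216 + 1·23 + 4·46 + 3·4.0 = 867.0
P4: 3·197 + 1·47 + 4·78 + 3·5.7 = 967.1
P5: 3·356 + 1·46 + 4·108 + 3·8.7 = 1572.1
P6: 3·580 + 1·10 + 4·60 + 3·8.2 = 2014.6
P7: 3·468 + 1·18 + 4·72 + 3·3.5 = 1720.5
P8: 3·317 + 1·30 + 4·51 + 3·4.9 = 1199.7
Lowest: P1 at 659.6.

P1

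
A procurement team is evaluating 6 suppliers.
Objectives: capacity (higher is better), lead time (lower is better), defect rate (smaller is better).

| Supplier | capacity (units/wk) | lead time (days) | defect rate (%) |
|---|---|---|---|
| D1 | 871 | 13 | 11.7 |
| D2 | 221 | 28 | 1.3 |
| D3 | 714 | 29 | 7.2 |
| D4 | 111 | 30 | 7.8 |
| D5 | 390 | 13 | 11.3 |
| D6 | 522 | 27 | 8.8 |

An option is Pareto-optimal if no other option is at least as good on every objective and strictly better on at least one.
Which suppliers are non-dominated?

D1, D2, D3, D5, D6

D1: not dominated (best capacity).
D2: not dominated (best defect rate).
D3: not dominated.
D4: dominated by D2 (capacity 221≥111, lead time 28≤30, defect rate 1.3≤7.8).
D5: not dominated.
D6: not dominated.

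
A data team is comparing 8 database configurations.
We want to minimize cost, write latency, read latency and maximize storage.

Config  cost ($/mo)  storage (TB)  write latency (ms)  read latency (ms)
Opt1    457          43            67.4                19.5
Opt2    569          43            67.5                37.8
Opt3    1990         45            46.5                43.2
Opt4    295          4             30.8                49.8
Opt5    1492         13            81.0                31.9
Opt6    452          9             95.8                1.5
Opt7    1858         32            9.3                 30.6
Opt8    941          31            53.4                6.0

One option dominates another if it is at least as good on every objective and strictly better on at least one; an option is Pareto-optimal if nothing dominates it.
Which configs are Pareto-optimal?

Opt1, Opt3, Opt4, Opt6, Opt7, Opt8

Opt1: not dominated.
Opt2: dominated by Opt1 (cost 457≤569, storage 43≥43, write latency 67.4≤67.5, read latency 19.5≤37.8).
Opt3: not dominated (best storage).
Opt4: not dominated (best cost).
Opt5: dominated by Opt1 (cost 457≤1492, storage 43≥13, write latency 67.4≤81.0, read latency 19.5≤31.9).
Opt6: not dominated (best read latency).
Opt7: not dominated (best write latency).
Opt8: not dominated.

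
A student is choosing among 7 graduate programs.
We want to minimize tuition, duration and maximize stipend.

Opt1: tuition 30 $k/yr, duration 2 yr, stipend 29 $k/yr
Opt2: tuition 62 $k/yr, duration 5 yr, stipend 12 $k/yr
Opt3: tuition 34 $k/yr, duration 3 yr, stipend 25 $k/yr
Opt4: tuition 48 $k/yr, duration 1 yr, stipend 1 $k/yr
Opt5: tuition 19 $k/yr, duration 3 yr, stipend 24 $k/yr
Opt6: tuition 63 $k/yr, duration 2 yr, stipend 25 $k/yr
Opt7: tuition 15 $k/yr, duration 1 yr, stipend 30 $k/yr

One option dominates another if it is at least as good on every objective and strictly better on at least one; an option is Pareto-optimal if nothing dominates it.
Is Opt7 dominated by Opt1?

No

Opt1 vs Opt7: Opt1 is worse on tuition (30 vs 15), so it does not dominate Opt7.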